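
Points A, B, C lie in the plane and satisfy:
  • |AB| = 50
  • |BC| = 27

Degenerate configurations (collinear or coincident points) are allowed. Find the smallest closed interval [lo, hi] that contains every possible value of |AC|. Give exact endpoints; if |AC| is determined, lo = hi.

|AC| ∈ [23, 77]  (≈ [23.0000, 77.0000])

|AB| ∈ {50}
|BC| ∈ {27}
|AC| ∈ [23, 77]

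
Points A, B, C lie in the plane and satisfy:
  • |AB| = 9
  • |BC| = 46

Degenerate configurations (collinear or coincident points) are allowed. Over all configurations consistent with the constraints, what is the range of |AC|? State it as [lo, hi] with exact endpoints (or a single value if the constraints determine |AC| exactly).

|AC| ∈ [37, 55]  (≈ [37.0000, 55.0000])

|AB| ∈ {9}
|BC| ∈ {46}
|AC| ∈ [37, 55]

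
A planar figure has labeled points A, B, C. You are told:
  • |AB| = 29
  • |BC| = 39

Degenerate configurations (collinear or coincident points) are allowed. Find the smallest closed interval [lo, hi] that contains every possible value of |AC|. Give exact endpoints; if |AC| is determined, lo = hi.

|AC| ∈ [10, 68]  (≈ [10.0000, 68.0000])

|AB| ∈ {29}
|BC| ∈ {39}
|AC| ∈ [10, 68]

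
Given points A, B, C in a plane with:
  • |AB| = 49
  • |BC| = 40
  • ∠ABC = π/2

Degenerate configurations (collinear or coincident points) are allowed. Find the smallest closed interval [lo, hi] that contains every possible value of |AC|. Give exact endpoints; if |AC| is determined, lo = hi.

|AB| ∈ {49}
|BC| ∈ {40}
|AC| ∈ {√(4001)}

|AC| = √(4001)  (≈ 63.2535)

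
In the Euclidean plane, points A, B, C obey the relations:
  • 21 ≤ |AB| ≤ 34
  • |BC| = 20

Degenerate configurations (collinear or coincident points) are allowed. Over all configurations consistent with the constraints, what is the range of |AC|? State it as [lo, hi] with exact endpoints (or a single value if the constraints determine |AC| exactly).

|AB| ∈ [21, 34]
|BC| ∈ {20}
|AC| ∈ [1, 54]

|AC| ∈ [1, 54]  (≈ [1.0000, 54.0000])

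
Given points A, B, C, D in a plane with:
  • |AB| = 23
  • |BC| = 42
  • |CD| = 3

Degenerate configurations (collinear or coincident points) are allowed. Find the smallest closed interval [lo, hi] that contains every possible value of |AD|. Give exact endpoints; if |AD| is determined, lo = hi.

|AB| ∈ {23}
|BC| ∈ {42}
|CD| ∈ {3}
|AC| ∈ [19, 65]
|BD| ∈ [39, 45]
|AD| ∈ [16, 68]

|AD| ∈ [16, 68]  (≈ [16.0000, 68.0000])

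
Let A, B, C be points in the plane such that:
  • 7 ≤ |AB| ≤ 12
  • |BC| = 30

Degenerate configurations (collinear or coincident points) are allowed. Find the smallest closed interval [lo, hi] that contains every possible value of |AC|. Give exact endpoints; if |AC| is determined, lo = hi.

|AC| ∈ [18, 42]  (≈ [18.0000, 42.0000])

|AB| ∈ [7, 12]
|BC| ∈ {30}
|AC| ∈ [18, 42]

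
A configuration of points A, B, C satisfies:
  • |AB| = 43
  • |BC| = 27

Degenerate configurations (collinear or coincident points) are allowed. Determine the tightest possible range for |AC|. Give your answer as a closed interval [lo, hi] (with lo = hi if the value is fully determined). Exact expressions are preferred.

|AC| ∈ [16, 70]  (≈ [16.0000, 70.0000])

|AB| ∈ {43}
|BC| ∈ {27}
|AC| ∈ [16, 70]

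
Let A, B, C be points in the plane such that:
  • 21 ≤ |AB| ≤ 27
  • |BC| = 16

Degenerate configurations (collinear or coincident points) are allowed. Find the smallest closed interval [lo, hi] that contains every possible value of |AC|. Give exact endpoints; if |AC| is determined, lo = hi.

|AB| ∈ [21, 27]
|BC| ∈ {16}
|AC| ∈ [5, 43]

|AC| ∈ [5, 43]  (≈ [5.0000, 43.0000])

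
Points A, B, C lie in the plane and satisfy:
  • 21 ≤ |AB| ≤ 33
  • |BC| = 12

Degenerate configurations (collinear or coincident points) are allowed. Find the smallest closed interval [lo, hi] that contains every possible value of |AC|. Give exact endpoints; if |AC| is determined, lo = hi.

|AC| ∈ [9, 45]  (≈ [9.0000, 45.0000])

|AB| ∈ [21, 33]
|BC| ∈ {12}
|AC| ∈ [9, 45]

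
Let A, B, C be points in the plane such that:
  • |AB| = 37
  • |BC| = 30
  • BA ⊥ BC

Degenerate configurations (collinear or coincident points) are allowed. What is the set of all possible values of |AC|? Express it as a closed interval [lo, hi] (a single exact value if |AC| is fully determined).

|AB| ∈ {37}
|BC| ∈ {30}
|AC| ∈ {√(2269)}

|AC| = √(2269)  (≈ 47.6340)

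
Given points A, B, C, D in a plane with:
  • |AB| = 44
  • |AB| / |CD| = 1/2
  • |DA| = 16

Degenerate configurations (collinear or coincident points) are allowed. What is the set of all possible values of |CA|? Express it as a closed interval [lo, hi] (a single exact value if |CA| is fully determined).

|AB| ∈ {44}
|AD| ∈ {16}
|CD| ∈ {88}
|BD| ∈ [28, 60]
|AC| ∈ [72, 104]
|BC| ∈ [28, 148]

|CA| ∈ [72, 104]  (≈ [72.0000, 104.0000])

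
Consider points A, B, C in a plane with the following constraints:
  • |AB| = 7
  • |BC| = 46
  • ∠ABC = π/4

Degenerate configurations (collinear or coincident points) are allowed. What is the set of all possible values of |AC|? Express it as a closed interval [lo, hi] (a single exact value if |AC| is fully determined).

|AC| = √(2165 - 322·√(2))  (≈ 41.3476)

|AB| ∈ {7}
|BC| ∈ {46}
|AC| ∈ {√(2165 - 322·√(2))}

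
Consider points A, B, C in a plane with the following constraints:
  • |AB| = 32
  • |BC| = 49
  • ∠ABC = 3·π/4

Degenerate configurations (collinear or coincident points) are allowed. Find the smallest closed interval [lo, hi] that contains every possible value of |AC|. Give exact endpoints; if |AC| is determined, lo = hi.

|AB| ∈ {32}
|BC| ∈ {49}
|AC| ∈ {√(1568·√(2) + 3425)}

|AC| = √(1568·√(2) + 3425)  (≈ 75.1165)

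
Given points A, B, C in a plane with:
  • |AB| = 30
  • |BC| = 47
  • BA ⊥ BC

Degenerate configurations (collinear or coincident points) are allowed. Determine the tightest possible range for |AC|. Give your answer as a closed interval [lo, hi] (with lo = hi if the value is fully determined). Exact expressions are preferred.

|AB| ∈ {30}
|BC| ∈ {47}
|AC| ∈ {√(3109)}

|AC| = √(3109)  (≈ 55.7584)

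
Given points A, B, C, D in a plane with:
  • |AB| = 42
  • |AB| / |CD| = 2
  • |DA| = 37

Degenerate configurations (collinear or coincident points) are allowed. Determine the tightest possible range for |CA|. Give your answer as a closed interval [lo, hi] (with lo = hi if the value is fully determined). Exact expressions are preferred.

|CA| ∈ [16, 58]  (≈ [16.0000, 58.0000])

|AB| ∈ {42}
|AD| ∈ {37}
|CD| ∈ {21}
|BD| ∈ [5, 79]
|AC| ∈ [16, 58]
|BC| ∈ [0, 100]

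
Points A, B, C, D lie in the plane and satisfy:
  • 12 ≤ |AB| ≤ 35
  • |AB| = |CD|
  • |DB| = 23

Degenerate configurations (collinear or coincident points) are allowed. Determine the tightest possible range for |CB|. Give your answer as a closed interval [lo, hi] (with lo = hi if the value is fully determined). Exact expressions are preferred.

|AB| ∈ [12, 35]
|BD| ∈ {23}
|CD| ∈ [12, 35]
|AD| ∈ [0, 58]
|BC| ∈ [0, 58]
|AC| ∈ [0, 93]

|CB| ∈ [0, 58]  (≈ [0.0000, 58.0000])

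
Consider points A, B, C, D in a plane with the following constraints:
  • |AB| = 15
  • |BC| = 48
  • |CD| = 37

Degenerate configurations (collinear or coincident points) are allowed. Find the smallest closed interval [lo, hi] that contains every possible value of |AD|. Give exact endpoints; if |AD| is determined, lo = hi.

|AD| ∈ [0, 100]  (≈ [0.0000, 100.0000])

|AB| ∈ {15}
|BC| ∈ {48}
|CD| ∈ {37}
|AC| ∈ [33, 63]
|BD| ∈ [11, 85]
|AD| ∈ [0, 100]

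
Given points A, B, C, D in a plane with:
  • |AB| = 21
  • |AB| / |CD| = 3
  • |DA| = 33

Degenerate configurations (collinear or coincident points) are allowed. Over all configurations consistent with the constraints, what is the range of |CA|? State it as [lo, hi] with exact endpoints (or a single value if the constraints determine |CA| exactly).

|AB| ∈ {21}
|AD| ∈ {33}
|CD| ∈ {7}
|BD| ∈ [12, 54]
|AC| ∈ [26, 40]
|BC| ∈ [5, 61]

|CA| ∈ [26, 40]  (≈ [26.0000, 40.0000])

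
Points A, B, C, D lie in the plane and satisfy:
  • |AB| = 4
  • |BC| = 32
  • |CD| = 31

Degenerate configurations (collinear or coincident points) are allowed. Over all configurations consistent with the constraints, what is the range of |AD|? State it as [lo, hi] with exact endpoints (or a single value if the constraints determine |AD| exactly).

|AD| ∈ [0, 67]  (≈ [0.0000, 67.0000])

|AB| ∈ {4}
|BC| ∈ {32}
|CD| ∈ {31}
|AC| ∈ [28, 36]
|BD| ∈ [1, 63]
|AD| ∈ [0, 67]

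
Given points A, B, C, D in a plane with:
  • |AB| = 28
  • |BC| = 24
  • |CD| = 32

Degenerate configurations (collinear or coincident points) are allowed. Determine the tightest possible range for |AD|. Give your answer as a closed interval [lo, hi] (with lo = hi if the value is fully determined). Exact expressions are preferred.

|AB| ∈ {28}
|BC| ∈ {24}
|CD| ∈ {32}
|AC| ∈ [4, 52]
|BD| ∈ [8, 56]
|AD| ∈ [0, 84]

|AD| ∈ [0, 84]  (≈ [0.0000, 84.0000])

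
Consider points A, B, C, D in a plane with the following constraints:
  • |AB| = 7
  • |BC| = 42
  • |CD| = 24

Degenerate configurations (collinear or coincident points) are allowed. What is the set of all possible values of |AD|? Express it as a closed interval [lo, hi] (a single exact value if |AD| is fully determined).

|AD| ∈ [11, 73]  (≈ [11.0000, 73.0000])

|AB| ∈ {7}
|BC| ∈ {42}
|CD| ∈ {24}
|AC| ∈ [35, 49]
|BD| ∈ [18, 66]
|AD| ∈ [11, 73]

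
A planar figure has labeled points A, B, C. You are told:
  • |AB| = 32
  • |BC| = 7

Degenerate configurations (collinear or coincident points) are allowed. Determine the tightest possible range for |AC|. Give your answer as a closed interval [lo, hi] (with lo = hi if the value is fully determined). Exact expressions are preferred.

|AB| ∈ {32}
|BC| ∈ {7}
|AC| ∈ [25, 39]

|AC| ∈ [25, 39]  (≈ [25.0000, 39.0000])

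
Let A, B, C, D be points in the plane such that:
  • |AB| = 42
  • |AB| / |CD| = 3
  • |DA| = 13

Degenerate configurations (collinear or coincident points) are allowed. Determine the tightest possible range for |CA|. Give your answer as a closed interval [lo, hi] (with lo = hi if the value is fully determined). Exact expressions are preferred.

|CA| ∈ [1, 27]  (≈ [1.0000, 27.0000])

|AB| ∈ {42}
|AD| ∈ {13}
|CD| ∈ {14}
|BD| ∈ [29, 55]
|AC| ∈ [1, 27]
|BC| ∈ [15, 69]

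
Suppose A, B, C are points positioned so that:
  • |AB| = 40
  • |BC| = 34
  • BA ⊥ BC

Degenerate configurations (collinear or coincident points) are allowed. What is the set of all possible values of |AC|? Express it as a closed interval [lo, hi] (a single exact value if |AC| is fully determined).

|AB| ∈ {40}
|BC| ∈ {34}
|AC| ∈ {2·√(689)}

|AC| = 2·√(689)  (≈ 52.4976)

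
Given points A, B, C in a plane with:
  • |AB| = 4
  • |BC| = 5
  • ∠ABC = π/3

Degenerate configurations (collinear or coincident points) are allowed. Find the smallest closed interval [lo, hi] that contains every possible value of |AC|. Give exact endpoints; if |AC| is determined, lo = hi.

|AB| ∈ {4}
|BC| ∈ {5}
|AC| ∈ {√(21)}

|AC| = √(21)  (≈ 4.5826)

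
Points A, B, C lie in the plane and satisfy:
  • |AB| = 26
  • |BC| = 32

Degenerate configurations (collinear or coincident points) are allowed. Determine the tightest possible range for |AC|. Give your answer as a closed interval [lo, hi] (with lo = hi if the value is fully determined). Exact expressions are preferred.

|AC| ∈ [6, 58]  (≈ [6.0000, 58.0000])

|AB| ∈ {26}
|BC| ∈ {32}
|AC| ∈ [6, 58]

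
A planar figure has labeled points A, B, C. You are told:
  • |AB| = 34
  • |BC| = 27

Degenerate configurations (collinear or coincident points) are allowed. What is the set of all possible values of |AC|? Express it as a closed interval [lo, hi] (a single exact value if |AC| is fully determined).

|AC| ∈ [7, 61]  (≈ [7.0000, 61.0000])

|AB| ∈ {34}
|BC| ∈ {27}
|AC| ∈ [7, 61]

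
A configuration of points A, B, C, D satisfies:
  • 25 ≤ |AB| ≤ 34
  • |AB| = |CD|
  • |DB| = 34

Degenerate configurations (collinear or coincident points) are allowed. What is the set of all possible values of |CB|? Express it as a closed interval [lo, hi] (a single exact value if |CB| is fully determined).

|CB| ∈ [0, 68]  (≈ [0.0000, 68.0000])

|AB| ∈ [25, 34]
|BD| ∈ {34}
|CD| ∈ [25, 34]
|AD| ∈ [0, 68]
|BC| ∈ [0, 68]
|AC| ∈ [0, 102]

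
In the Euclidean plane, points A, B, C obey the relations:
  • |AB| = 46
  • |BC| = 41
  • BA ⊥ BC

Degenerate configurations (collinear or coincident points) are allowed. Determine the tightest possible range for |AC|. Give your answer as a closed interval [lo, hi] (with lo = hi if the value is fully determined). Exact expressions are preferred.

|AC| = √(3797)  (≈ 61.6198)

|AB| ∈ {46}
|BC| ∈ {41}
|AC| ∈ {√(3797)}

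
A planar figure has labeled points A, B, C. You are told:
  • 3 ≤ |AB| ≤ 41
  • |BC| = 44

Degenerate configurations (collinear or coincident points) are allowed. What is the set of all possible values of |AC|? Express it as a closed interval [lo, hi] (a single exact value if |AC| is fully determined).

|AC| ∈ [3, 85]  (≈ [3.0000, 85.0000])

|AB| ∈ [3, 41]
|BC| ∈ {44}
|AC| ∈ [3, 85]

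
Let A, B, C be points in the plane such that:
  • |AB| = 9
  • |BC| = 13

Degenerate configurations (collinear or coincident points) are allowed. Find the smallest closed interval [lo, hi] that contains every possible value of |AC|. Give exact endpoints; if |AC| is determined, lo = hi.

|AC| ∈ [4, 22]  (≈ [4.0000, 22.0000])

|AB| ∈ {9}
|BC| ∈ {13}
|AC| ∈ [4, 22]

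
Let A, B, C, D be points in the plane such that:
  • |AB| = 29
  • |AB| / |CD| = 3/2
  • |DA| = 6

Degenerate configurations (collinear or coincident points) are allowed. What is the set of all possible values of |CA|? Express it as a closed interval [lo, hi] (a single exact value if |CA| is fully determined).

|CA| ∈ [40/3, 76/3]  (≈ [13.3333, 25.3333])

|AB| ∈ {29}
|AD| ∈ {6}
|CD| ∈ {58/3}
|BD| ∈ [23, 35]
|AC| ∈ [40/3, 76/3]
|BC| ∈ [11/3, 163/3]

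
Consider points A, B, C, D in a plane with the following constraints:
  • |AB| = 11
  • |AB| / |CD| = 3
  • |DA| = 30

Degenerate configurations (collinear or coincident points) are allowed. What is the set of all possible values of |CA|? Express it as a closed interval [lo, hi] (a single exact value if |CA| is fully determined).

|AB| ∈ {11}
|AD| ∈ {30}
|CD| ∈ {11/3}
|BD| ∈ [19, 41]
|AC| ∈ [79/3, 101/3]
|BC| ∈ [46/3, 134/3]

|CA| ∈ [79/3, 101/3]  (≈ [26.3333, 33.6667])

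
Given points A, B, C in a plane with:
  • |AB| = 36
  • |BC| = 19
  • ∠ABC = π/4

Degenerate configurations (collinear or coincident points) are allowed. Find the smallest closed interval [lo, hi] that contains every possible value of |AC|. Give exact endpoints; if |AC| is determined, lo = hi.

|AB| ∈ {36}
|BC| ∈ {19}
|AC| ∈ {√(1657 - 684·√(2))}

|AC| = √(1657 - 684·√(2))  (≈ 26.2617)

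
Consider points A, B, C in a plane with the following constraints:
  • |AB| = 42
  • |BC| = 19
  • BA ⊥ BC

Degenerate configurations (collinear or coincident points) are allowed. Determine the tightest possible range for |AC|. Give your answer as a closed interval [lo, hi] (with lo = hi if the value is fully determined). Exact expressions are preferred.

|AC| = 5·√(85)  (≈ 46.0977)

|AB| ∈ {42}
|BC| ∈ {19}
|AC| ∈ {5·√(85)}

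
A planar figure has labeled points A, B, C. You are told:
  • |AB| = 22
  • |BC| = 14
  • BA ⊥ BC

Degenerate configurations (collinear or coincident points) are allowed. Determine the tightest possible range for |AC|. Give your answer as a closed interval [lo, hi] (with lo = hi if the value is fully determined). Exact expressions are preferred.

|AB| ∈ {22}
|BC| ∈ {14}
|AC| ∈ {2·√(170)}

|AC| = 2·√(170)  (≈ 26.0768)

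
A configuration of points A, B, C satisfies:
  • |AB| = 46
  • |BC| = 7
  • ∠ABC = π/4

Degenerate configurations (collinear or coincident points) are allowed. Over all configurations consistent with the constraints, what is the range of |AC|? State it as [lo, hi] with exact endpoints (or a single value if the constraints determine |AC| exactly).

|AB| ∈ {46}
|BC| ∈ {7}
|AC| ∈ {√(2165 - 322·√(2))}

|AC| = √(2165 - 322·√(2))  (≈ 41.3476)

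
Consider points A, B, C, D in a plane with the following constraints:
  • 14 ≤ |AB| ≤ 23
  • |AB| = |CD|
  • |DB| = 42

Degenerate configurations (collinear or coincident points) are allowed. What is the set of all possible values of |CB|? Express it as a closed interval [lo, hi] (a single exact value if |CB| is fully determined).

|CB| ∈ [19, 65]  (≈ [19.0000, 65.0000])

|AB| ∈ [14, 23]
|BD| ∈ {42}
|CD| ∈ [14, 23]
|AD| ∈ [19, 65]
|BC| ∈ [19, 65]
|AC| ∈ [0, 88]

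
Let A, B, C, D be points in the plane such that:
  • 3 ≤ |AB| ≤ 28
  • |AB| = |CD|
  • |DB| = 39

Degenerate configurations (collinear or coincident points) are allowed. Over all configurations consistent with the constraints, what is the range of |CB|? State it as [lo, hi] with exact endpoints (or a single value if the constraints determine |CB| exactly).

|AB| ∈ [3, 28]
|BD| ∈ {39}
|CD| ∈ [3, 28]
|AD| ∈ [11, 67]
|BC| ∈ [11, 67]
|AC| ∈ [0, 95]

|CB| ∈ [11, 67]  (≈ [11.0000, 67.0000])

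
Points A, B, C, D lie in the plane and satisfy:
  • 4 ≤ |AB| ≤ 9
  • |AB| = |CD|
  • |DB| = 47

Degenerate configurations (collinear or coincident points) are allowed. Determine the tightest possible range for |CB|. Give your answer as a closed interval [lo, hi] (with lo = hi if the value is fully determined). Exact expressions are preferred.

|CB| ∈ [38, 56]  (≈ [38.0000, 56.0000])

|AB| ∈ [4, 9]
|BD| ∈ {47}
|CD| ∈ [4, 9]
|AD| ∈ [38, 56]
|BC| ∈ [38, 56]
|AC| ∈ [29, 65]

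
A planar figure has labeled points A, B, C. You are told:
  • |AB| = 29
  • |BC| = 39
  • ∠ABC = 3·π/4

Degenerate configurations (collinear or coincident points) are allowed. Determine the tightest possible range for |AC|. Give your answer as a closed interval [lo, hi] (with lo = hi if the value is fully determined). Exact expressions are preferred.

|AB| ∈ {29}
|BC| ∈ {39}
|AC| ∈ {√(1131·√(2) + 2362)}

|AC| = √(1131·√(2) + 2362)  (≈ 62.9403)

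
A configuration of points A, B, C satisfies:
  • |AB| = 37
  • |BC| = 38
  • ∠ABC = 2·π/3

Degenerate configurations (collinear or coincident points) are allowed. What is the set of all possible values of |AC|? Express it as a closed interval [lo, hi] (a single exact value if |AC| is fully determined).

|AB| ∈ {37}
|BC| ∈ {38}
|AC| ∈ {√(4219)}

|AC| = √(4219)  (≈ 64.9538)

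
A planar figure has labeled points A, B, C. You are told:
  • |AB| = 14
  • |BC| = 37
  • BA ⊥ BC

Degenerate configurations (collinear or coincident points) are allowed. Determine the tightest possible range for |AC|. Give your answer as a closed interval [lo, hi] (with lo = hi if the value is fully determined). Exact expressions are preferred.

|AB| ∈ {14}
|BC| ∈ {37}
|AC| ∈ {√(1565)}

|AC| = √(1565)  (≈ 39.5601)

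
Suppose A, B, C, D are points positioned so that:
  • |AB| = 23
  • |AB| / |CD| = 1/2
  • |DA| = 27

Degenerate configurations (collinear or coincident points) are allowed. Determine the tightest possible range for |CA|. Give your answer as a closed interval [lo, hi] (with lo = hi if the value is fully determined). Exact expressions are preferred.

|AB| ∈ {23}
|AD| ∈ {27}
|CD| ∈ {46}
|BD| ∈ [4, 50]
|AC| ∈ [19, 73]
|BC| ∈ [0, 96]

|CA| ∈ [19, 73]  (≈ [19.0000, 73.0000])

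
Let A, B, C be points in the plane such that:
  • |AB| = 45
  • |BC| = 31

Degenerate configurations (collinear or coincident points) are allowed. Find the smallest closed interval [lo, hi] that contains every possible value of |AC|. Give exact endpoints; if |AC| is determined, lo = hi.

|AB| ∈ {45}
|BC| ∈ {31}
|AC| ∈ [14, 76]

|AC| ∈ [14, 76]  (≈ [14.0000, 76.0000])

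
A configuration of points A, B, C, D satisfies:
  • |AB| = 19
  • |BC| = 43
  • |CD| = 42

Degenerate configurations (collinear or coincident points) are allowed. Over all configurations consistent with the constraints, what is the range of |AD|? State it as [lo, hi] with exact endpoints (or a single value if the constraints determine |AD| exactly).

|AD| ∈ [0, 104]  (≈ [0.0000, 104.0000])

|AB| ∈ {19}
|BC| ∈ {43}
|CD| ∈ {42}
|AC| ∈ [24, 62]
|BD| ∈ [1, 85]
|AD| ∈ [0, 104]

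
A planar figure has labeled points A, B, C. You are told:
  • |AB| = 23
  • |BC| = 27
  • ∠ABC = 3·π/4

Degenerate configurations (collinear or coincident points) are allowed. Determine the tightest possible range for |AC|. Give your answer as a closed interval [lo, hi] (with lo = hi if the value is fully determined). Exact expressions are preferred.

|AB| ∈ {23}
|BC| ∈ {27}
|AC| ∈ {√(621·√(2) + 1258)}

|AC| = √(621·√(2) + 1258)  (≈ 46.2193)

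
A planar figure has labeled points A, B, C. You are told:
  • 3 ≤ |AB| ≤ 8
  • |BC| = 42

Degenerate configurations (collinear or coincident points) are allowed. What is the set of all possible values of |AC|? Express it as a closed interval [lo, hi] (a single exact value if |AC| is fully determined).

|AB| ∈ [3, 8]
|BC| ∈ {42}
|AC| ∈ [34, 50]

|AC| ∈ [34, 50]  (≈ [34.0000, 50.0000])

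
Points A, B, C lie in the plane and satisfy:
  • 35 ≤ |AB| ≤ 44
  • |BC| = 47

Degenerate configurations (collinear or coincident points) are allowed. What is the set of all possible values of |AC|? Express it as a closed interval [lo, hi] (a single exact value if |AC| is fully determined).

|AB| ∈ [35, 44]
|BC| ∈ {47}
|AC| ∈ [3, 91]

|AC| ∈ [3, 91]  (≈ [3.0000, 91.0000])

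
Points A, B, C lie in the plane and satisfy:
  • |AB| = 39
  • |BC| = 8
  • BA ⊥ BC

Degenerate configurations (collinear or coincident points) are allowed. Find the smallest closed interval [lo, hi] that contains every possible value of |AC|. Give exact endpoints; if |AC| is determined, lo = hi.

|AC| = √(1585)  (≈ 39.8121)

|AB| ∈ {39}
|BC| ∈ {8}
|AC| ∈ {√(1585)}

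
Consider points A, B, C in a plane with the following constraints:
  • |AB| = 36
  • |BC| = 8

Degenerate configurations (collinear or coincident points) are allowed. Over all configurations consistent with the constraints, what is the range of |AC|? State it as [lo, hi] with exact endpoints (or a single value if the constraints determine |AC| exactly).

|AB| ∈ {36}
|BC| ∈ {8}
|AC| ∈ [28, 44]

|AC| ∈ [28, 44]  (≈ [28.0000, 44.0000])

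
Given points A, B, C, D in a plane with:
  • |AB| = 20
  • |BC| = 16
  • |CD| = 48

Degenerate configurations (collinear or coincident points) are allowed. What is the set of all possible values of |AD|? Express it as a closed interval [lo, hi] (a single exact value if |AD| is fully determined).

|AD| ∈ [12, 84]  (≈ [12.0000, 84.0000])

|AB| ∈ {20}
|BC| ∈ {16}
|CD| ∈ {48}
|AC| ∈ [4, 36]
|BD| ∈ [32, 64]
|AD| ∈ [12, 84]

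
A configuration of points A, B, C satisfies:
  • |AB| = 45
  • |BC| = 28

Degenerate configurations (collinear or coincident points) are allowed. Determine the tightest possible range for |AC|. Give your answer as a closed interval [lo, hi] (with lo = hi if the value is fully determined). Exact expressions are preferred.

|AB| ∈ {45}
|BC| ∈ {28}
|AC| ∈ [17, 73]

|AC| ∈ [17, 73]  (≈ [17.0000, 73.0000])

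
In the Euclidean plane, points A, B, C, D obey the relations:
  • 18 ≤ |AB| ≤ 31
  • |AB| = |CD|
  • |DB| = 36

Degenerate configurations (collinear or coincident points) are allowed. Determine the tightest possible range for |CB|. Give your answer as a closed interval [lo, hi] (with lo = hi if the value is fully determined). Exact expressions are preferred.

|AB| ∈ [18, 31]
|BD| ∈ {36}
|CD| ∈ [18, 31]
|AD| ∈ [5, 67]
|BC| ∈ [5, 67]
|AC| ∈ [0, 98]

|CB| ∈ [5, 67]  (≈ [5.0000, 67.0000])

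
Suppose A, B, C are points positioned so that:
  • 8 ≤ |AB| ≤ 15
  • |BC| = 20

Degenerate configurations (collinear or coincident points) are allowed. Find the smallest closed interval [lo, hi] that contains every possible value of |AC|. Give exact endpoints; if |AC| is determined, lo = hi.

|AB| ∈ [8, 15]
|BC| ∈ {20}
|AC| ∈ [5, 35]

|AC| ∈ [5, 35]  (≈ [5.0000, 35.0000])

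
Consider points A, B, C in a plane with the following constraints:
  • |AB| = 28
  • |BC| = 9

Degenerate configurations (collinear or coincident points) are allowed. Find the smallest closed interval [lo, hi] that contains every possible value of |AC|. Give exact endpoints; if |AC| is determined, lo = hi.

|AC| ∈ [19, 37]  (≈ [19.0000, 37.0000])

|AB| ∈ {28}
|BC| ∈ {9}
|AC| ∈ [19, 37]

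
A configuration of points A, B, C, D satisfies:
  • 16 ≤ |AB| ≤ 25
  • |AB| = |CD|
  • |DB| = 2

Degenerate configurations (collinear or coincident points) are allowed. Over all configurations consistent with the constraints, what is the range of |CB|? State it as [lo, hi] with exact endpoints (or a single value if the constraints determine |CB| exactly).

|CB| ∈ [14, 27]  (≈ [14.0000, 27.0000])

|AB| ∈ [16, 25]
|BD| ∈ {2}
|CD| ∈ [16, 25]
|AD| ∈ [14, 27]
|BC| ∈ [14, 27]
|AC| ∈ [0, 52]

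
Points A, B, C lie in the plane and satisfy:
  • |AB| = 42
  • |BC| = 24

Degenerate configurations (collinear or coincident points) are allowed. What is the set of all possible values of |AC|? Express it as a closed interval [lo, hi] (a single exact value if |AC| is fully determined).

|AC| ∈ [18, 66]  (≈ [18.0000, 66.0000])

|AB| ∈ {42}
|BC| ∈ {24}
|AC| ∈ [18, 66]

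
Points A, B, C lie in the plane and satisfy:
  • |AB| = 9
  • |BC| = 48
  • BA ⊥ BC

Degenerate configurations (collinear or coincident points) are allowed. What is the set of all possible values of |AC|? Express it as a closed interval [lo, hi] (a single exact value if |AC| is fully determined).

|AC| = 3·√(265)  (≈ 48.8365)

|AB| ∈ {9}
|BC| ∈ {48}
|AC| ∈ {3·√(265)}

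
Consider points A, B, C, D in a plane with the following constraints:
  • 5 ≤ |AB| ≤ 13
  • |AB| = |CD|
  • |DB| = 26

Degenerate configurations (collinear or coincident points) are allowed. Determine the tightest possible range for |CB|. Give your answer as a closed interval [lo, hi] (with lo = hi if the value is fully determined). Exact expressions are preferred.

|CB| ∈ [13, 39]  (≈ [13.0000, 39.0000])

|AB| ∈ [5, 13]
|BD| ∈ {26}
|CD| ∈ [5, 13]
|AD| ∈ [13, 39]
|BC| ∈ [13, 39]
|AC| ∈ [0, 52]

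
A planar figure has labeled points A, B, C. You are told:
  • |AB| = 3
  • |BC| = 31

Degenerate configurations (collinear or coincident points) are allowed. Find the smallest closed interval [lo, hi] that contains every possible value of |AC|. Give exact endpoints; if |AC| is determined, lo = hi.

|AB| ∈ {3}
|BC| ∈ {31}
|AC| ∈ [28, 34]

|AC| ∈ [28, 34]  (≈ [28.0000, 34.0000])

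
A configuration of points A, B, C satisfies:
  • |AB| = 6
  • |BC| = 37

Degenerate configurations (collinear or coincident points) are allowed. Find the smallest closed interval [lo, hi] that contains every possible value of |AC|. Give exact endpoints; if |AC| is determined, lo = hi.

|AC| ∈ [31, 43]  (≈ [31.0000, 43.0000])

|AB| ∈ {6}
|BC| ∈ {37}
|AC| ∈ [31, 43]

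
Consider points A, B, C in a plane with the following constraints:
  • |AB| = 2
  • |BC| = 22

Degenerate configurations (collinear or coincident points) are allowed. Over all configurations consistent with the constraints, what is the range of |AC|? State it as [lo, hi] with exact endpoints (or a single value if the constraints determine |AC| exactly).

|AC| ∈ [20, 24]  (≈ [20.0000, 24.0000])

|AB| ∈ {2}
|BC| ∈ {22}
|AC| ∈ [20, 24]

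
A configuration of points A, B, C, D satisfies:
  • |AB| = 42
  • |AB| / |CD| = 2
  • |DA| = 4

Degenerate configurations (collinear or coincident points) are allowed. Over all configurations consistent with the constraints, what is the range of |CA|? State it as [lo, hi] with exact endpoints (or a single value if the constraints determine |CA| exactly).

|CA| ∈ [17, 25]  (≈ [17.0000, 25.0000])

|AB| ∈ {42}
|AD| ∈ {4}
|CD| ∈ {21}
|BD| ∈ [38, 46]
|AC| ∈ [17, 25]
|BC| ∈ [17, 67]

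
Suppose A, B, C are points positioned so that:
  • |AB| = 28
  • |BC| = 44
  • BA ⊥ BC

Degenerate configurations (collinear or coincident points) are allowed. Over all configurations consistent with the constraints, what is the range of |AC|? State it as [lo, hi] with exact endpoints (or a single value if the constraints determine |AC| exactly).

|AC| = 4·√(170)  (≈ 52.1536)

|AB| ∈ {28}
|BC| ∈ {44}
|AC| ∈ {4·√(170)}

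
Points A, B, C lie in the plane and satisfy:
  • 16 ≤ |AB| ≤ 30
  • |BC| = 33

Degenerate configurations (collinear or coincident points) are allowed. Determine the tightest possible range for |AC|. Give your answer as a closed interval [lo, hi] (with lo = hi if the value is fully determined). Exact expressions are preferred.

|AB| ∈ [16, 30]
|BC| ∈ {33}
|AC| ∈ [3, 63]

|AC| ∈ [3, 63]  (≈ [3.0000, 63.0000])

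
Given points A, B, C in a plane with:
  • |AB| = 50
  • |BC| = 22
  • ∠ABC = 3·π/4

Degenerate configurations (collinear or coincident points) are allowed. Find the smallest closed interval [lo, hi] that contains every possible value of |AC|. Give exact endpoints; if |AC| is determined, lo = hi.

|AB| ∈ {50}
|BC| ∈ {22}
|AC| ∈ {2·√(275·√(2) + 746)}

|AC| = 2·√(275·√(2) + 746)  (≈ 67.3768)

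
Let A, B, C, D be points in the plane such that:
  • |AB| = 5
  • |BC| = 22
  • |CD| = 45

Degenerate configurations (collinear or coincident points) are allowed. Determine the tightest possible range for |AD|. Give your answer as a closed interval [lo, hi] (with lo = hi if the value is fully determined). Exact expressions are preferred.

|AD| ∈ [18, 72]  (≈ [18.0000, 72.0000])

|AB| ∈ {5}
|BC| ∈ {22}
|CD| ∈ {45}
|AC| ∈ [17, 27]
|BD| ∈ [23, 67]
|AD| ∈ [18, 72]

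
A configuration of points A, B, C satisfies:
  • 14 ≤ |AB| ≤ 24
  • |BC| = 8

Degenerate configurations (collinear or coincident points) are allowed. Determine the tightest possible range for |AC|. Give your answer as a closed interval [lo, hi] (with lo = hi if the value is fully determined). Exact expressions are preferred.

|AC| ∈ [6, 32]  (≈ [6.0000, 32.0000])

|AB| ∈ [14, 24]
|BC| ∈ {8}
|AC| ∈ [6, 32]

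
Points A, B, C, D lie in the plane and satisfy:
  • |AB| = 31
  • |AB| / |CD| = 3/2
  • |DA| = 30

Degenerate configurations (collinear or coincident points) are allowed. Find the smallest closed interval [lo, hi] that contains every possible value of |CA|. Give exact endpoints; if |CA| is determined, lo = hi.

|CA| ∈ [28/3, 152/3]  (≈ [9.3333, 50.6667])

|AB| ∈ {31}
|AD| ∈ {30}
|CD| ∈ {62/3}
|BD| ∈ [1, 61]
|AC| ∈ [28/3, 152/3]
|BC| ∈ [0, 245/3]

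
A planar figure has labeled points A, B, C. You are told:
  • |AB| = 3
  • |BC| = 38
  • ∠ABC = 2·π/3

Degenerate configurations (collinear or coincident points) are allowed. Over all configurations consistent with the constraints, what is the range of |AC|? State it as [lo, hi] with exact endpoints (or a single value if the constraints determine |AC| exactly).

|AB| ∈ {3}
|BC| ∈ {38}
|AC| ∈ {√(1567)}

|AC| = √(1567)  (≈ 39.5854)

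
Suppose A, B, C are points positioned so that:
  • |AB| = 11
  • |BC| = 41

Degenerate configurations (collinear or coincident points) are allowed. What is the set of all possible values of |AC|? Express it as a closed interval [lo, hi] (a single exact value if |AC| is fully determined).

|AC| ∈ [30, 52]  (≈ [30.0000, 52.0000])

|AB| ∈ {11}
|BC| ∈ {41}
|AC| ∈ [30, 52]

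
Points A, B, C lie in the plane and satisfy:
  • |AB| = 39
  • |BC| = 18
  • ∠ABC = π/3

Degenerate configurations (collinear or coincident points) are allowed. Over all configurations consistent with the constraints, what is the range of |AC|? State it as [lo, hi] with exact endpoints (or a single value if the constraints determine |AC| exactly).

|AB| ∈ {39}
|BC| ∈ {18}
|AC| ∈ {3·√(127)}

|AC| = 3·√(127)  (≈ 33.8083)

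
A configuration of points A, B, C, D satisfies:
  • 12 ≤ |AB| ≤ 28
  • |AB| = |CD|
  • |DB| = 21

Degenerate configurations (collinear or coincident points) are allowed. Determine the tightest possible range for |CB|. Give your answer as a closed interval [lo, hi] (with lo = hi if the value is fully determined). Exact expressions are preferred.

|CB| ∈ [0, 49]  (≈ [0.0000, 49.0000])

|AB| ∈ [12, 28]
|BD| ∈ {21}
|CD| ∈ [12, 28]
|AD| ∈ [0, 49]
|BC| ∈ [0, 49]
|AC| ∈ [0, 77]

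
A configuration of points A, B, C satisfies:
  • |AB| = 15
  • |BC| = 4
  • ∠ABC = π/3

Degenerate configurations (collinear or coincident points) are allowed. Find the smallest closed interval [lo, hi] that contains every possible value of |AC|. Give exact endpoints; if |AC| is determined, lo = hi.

|AB| ∈ {15}
|BC| ∈ {4}
|AC| ∈ {√(181)}

|AC| = √(181)  (≈ 13.4536)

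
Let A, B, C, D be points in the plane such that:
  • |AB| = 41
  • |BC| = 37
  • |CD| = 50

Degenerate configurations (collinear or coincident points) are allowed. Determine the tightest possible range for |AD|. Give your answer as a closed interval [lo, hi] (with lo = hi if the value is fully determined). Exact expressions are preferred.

|AB| ∈ {41}
|BC| ∈ {37}
|CD| ∈ {50}
|AC| ∈ [4, 78]
|BD| ∈ [13, 87]
|AD| ∈ [0, 128]

|AD| ∈ [0, 128]  (≈ [0.0000, 128.0000])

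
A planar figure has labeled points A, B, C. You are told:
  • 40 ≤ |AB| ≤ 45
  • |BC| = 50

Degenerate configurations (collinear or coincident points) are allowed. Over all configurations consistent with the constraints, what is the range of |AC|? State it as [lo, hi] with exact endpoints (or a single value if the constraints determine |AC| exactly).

|AC| ∈ [5, 95]  (≈ [5.0000, 95.0000])

|AB| ∈ [40, 45]
|BC| ∈ {50}
|AC| ∈ [5, 95]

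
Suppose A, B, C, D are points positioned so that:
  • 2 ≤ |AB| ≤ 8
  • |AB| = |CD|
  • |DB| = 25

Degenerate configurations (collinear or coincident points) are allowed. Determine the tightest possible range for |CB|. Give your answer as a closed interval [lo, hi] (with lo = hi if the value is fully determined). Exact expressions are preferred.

|CB| ∈ [17, 33]  (≈ [17.0000, 33.0000])

|AB| ∈ [2, 8]
|BD| ∈ {25}
|CD| ∈ [2, 8]
|AD| ∈ [17, 33]
|BC| ∈ [17, 33]
|AC| ∈ [9, 41]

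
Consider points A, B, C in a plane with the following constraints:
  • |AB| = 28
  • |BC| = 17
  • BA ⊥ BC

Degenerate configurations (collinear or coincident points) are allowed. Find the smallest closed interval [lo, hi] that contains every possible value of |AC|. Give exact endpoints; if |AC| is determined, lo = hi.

|AC| = √(1073)  (≈ 32.7567)

|AB| ∈ {28}
|BC| ∈ {17}
|AC| ∈ {√(1073)}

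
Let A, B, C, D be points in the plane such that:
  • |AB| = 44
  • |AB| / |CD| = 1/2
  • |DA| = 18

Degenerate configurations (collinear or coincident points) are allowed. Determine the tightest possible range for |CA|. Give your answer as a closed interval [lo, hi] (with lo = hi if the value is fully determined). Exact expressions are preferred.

|AB| ∈ {44}
|AD| ∈ {18}
|CD| ∈ {88}
|BD| ∈ [26, 62]
|AC| ∈ [70, 106]
|BC| ∈ [26, 150]

|CA| ∈ [70, 106]  (≈ [70.0000, 106.0000])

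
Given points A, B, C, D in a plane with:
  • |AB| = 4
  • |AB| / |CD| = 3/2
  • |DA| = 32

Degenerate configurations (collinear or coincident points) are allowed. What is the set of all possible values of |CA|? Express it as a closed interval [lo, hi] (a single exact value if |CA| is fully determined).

|CA| ∈ [88/3, 104/3]  (≈ [29.3333, 34.6667])

|AB| ∈ {4}
|AD| ∈ {32}
|CD| ∈ {8/3}
|BD| ∈ [28, 36]
|AC| ∈ [88/3, 104/3]
|BC| ∈ [76/3, 116/3]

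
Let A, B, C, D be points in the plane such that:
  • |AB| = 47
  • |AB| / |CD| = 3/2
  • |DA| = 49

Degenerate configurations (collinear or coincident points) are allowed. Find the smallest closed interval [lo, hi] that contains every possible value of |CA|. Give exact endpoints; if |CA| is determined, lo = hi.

|AB| ∈ {47}
|AD| ∈ {49}
|CD| ∈ {94/3}
|BD| ∈ [2, 96]
|AC| ∈ [53/3, 241/3]
|BC| ∈ [0, 382/3]

|CA| ∈ [53/3, 241/3]  (≈ [17.6667, 80.3333])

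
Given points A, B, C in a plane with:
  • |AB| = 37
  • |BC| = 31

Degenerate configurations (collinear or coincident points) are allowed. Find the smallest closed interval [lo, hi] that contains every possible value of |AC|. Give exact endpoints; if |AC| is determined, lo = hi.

|AC| ∈ [6, 68]  (≈ [6.0000, 68.0000])

|AB| ∈ {37}
|BC| ∈ {31}
|AC| ∈ [6, 68]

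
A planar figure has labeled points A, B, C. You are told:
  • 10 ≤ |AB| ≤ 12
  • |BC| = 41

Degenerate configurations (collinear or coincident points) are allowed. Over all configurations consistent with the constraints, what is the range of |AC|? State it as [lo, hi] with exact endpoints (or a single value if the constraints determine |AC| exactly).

|AC| ∈ [29, 53]  (≈ [29.0000, 53.0000])

|AB| ∈ [10, 12]
|BC| ∈ {41}
|AC| ∈ [29, 53]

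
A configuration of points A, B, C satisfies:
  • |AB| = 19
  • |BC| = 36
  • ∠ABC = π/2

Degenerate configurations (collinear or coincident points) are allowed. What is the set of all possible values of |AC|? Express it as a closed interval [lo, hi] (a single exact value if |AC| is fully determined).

|AC| = √(1657)  (≈ 40.7063)

|AB| ∈ {19}
|BC| ∈ {36}
|AC| ∈ {√(1657)}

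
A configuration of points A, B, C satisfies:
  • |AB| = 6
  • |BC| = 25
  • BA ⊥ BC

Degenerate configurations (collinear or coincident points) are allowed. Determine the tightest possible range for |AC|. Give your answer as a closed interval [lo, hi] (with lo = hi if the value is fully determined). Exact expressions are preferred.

|AB| ∈ {6}
|BC| ∈ {25}
|AC| ∈ {√(661)}

|AC| = √(661)  (≈ 25.7099)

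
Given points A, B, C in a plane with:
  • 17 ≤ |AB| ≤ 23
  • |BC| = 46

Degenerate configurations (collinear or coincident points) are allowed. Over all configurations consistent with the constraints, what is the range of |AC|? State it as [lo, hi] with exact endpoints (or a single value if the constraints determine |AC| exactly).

|AC| ∈ [23, 69]  (≈ [23.0000, 69.0000])

|AB| ∈ [17, 23]
|BC| ∈ {46}
|AC| ∈ [23, 69]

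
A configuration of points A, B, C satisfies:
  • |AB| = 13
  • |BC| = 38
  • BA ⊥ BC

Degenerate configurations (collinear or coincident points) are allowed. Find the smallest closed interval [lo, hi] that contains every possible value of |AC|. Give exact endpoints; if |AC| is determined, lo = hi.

|AB| ∈ {13}
|BC| ∈ {38}
|AC| ∈ {√(1613)}

|AC| = √(1613)  (≈ 40.1622)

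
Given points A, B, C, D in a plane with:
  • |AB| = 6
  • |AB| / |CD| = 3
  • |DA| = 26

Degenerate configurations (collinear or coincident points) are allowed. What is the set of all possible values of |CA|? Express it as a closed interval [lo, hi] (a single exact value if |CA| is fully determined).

|CA| ∈ [24, 28]  (≈ [24.0000, 28.0000])

|AB| ∈ {6}
|AD| ∈ {26}
|CD| ∈ {2}
|BD| ∈ [20, 32]
|AC| ∈ [24, 28]
|BC| ∈ [18, 34]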